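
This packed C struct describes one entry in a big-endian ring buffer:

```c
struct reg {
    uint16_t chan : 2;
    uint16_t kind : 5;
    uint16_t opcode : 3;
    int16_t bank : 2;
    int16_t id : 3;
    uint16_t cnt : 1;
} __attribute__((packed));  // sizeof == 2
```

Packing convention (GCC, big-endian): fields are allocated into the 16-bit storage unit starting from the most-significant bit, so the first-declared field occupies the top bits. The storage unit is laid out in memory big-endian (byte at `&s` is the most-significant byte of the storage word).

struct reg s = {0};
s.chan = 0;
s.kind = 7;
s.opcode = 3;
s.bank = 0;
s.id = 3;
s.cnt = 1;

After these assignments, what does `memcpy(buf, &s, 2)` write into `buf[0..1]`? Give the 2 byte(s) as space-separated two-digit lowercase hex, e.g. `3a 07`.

0e c7

chan (2b) val=0 bits=0x0 at bit 14: 0x0000
kind (5b) val=7 bits=0x7 at bit 9: 0x0e00
opcode (3b) val=3 bits=0x3 at bit 6: 0x0ec0
bank (2b) val=0 bits=0x0 at bit 4: 0x0ec0
id (3b) val=3 bits=0x3 at bit 1: 0x0ec6
cnt (1b) val=1 bits=0x1 at bit 0: 0x0ec7
word = 0x0ec7 → big-endian bytes:
  [0]=0x0e  [1]=0xc7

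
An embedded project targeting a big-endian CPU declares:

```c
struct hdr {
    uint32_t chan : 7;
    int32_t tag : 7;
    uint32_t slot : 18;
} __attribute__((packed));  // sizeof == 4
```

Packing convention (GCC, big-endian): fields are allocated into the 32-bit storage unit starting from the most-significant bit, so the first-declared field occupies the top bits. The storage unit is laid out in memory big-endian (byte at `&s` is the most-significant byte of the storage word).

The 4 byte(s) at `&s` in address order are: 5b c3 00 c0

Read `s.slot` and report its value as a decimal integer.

196800

[0]=0x5b [1]=0xc3 [2]=0x00 [3]=0xc0 (big-endian) → word 0x5bc300c0
chan:7 @ bit 25 → (0x5bc300c0>>25)&0x7f = 0x2d
tag:7 @ bit 18 → (0x5bc300c0>>18)&0x7f = 0x70
slot:18 @ bit 0 → (0x5bc300c0>>0)&0x3ffff = 0x300c0  ←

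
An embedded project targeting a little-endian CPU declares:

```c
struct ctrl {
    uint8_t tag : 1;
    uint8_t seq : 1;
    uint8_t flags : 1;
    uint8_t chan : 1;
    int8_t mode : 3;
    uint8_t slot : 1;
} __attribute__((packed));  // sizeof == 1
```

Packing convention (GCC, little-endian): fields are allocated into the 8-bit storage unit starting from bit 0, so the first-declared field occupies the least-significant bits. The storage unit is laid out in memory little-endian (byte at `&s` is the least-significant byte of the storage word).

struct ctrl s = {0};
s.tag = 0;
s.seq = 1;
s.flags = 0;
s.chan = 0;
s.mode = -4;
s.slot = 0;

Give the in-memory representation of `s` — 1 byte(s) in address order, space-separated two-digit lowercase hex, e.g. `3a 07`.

42

tag:1 = 0 → 0x0 << 0 → word 0x00
seq:1 = 1 → 0x1 << 1 → word 0x02
flags:1 = 0 → 0x0 << 2 → word 0x02
chan:1 = 0 → 0x0 << 3 → word 0x02
mode:3 = -4 → 0x4 << 4 → word 0x42
slot:1 = 0 → 0x0 << 7 → word 0x42
word = 0x42 → little-endian bytes:
  [0]=0x42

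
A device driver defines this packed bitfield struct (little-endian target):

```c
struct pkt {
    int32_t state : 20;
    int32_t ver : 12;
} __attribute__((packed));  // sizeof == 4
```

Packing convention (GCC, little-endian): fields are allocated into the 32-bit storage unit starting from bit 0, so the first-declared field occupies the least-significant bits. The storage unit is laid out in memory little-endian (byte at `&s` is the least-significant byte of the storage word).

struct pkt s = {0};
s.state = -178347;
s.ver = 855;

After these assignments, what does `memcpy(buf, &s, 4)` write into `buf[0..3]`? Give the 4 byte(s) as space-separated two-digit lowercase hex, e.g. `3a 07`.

55 47 7d 35

state:20 = -178347 → 0xd4755 << 0 → word 0x000d4755
ver:12 = 855 → 0x357 << 20 → word 0x357d4755
word = 0x357d4755 → little-endian bytes:
  [0]=0x55  [1]=0x47  [2]=0x7d  [3]=0x35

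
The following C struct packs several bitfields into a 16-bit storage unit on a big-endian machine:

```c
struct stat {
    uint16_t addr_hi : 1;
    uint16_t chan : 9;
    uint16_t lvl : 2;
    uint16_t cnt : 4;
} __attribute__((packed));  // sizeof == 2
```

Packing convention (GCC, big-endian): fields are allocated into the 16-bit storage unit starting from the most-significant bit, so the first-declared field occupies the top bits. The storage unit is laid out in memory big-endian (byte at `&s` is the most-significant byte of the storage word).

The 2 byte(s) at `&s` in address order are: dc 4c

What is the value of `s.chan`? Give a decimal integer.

369

[0]=0xdc [1]=0x4c (big-endian) → word 0xdc4c
addr_hi:1 @ bit 15 → (0xdc4c>>15)&0x1 = 0x1
chan:9 @ bit 6 → (0xdc4c>>6)&0x1ff = 0x171  ←
lvl:2 @ bit 4 → (0xdc4c>>4)&0x3 = 0x0
cnt:4 @ bit 0 → (0xdc4c>>0)&0xf = 0xc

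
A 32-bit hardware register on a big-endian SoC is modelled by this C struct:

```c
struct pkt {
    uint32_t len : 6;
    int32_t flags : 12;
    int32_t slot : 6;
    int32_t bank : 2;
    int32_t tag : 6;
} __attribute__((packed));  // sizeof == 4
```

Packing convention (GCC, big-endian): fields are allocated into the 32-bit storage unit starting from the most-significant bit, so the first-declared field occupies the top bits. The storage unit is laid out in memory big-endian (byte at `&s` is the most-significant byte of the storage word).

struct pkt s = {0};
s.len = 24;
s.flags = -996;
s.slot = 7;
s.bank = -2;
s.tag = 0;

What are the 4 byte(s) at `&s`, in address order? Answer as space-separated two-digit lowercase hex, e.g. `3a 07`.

63 07 07 80

len (6b) val=24 bits=0x18 at bit 26: 0x60000000
flags (12b) val=-996 bits=0xc1c at bit 14: 0x63070000
slot (6b) val=7 bits=0x7 at bit 8: 0x63070700
bank (2b) val=-2 bits=0x2 at bit 6: 0x63070780
tag (6b) val=0 bits=0x0 at bit 0: 0x63070780
word = 0x63070780 → big-endian bytes:
  [0]=0x63  [1]=0x07  [2]=0x07  [3]=0x80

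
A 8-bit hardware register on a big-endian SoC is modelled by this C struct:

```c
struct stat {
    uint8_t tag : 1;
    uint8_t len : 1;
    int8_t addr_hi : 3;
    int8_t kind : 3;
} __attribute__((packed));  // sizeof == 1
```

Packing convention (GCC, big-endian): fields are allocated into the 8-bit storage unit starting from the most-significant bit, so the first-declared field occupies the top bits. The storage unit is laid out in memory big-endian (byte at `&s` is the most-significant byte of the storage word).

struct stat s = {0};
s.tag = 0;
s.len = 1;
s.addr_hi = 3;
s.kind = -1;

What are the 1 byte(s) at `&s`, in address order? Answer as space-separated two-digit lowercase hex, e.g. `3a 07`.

[7+:1] tag=0 & 0x1 = 0x0; word=0x00
[6+:1] len=1 & 0x1 = 0x1; word=0x40
[3+:3] addr_hi=3 & 0x7 = 0x3; word=0x58
[0+:3] kind=-1 & 0x7 = 0x7; word=0x5f
word = 0x5f → big-endian bytes:
  [0]=0x5f

5f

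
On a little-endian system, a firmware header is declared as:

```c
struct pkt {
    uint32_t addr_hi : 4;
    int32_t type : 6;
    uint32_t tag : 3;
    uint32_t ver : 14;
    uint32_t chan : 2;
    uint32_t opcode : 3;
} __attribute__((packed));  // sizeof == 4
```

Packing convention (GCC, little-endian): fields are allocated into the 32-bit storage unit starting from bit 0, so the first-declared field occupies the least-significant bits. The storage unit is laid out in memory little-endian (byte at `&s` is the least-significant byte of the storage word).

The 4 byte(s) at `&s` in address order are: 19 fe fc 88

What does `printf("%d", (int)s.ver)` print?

2023

[0]=0x19 [1]=0xfe [2]=0xfc [3]=0x88 (little-endian) → word 0x88fcfe19
addr_hi [0+:4] = (word>>0) & 0xf = 9
type [4+:6] = (word>>4) & 0x3f = 33
tag [10+:3] = (word>>10) & 0x7 = 7
ver [13+:14] = (word>>13) & 0x3fff = 2023  ←
chan [27+:2] = (word>>27) & 0x3 = 1
opcode [29+:3] = (word>>29) & 0x7 = 4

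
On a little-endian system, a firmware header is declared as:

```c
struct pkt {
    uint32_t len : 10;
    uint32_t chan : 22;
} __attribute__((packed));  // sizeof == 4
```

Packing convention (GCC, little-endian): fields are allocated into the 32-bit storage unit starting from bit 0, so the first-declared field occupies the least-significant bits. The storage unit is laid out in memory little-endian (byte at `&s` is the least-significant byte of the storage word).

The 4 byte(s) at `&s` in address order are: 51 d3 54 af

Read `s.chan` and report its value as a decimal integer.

[0]=0x51 [1]=0xd3 [2]=0x54 [3]=0xaf (little-endian) → word 0xaf54d351
len:10 @ bit 0 → (0xaf54d351>>0)&0x3ff = 0x351
chan:22 @ bit 10 → (0xaf54d351>>10)&0x3fffff = 0x2bd534  ←

2872628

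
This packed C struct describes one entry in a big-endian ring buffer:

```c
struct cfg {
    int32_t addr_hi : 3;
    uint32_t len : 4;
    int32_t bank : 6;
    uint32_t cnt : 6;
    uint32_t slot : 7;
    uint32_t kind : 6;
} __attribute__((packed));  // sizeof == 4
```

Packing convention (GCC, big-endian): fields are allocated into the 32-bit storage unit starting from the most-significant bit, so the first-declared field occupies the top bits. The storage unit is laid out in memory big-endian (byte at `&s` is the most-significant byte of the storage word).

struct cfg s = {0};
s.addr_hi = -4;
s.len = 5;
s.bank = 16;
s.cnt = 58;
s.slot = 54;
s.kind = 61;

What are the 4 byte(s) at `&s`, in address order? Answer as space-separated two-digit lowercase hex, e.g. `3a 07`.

8a 87 4d bd

addr_hi:3 = -4 → 0x4 << 29 → word 0x80000000
len:4 = 5 → 0x5 << 25 → word 0x8a000000
bank:6 = 16 → 0x10 << 19 → word 0x8a800000
cnt:6 = 58 → 0x3a << 13 → word 0x8a874000
slot:7 = 54 → 0x36 << 6 → word 0x8a874d80
kind:6 = 61 → 0x3d << 0 → word 0x8a874dbd
word = 0x8a874dbd → big-endian bytes:
  [0]=0x8a  [1]=0x87  [2]=0x4d  [3]=0xbd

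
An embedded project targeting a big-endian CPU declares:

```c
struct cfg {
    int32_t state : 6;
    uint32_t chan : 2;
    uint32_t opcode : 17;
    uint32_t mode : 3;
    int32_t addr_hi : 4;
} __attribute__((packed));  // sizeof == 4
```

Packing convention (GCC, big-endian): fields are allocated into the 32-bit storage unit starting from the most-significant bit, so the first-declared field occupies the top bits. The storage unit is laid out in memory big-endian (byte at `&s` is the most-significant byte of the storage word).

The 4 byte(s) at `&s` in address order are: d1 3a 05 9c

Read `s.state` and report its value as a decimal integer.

[0]=0xd1 [1]=0x3a [2]=0x05 [3]=0x9c (big-endian) → word 0xd13a059c
state:6 @ bit 26 → (0xd13a059c>>26)&0x3f = 0x34  ←
chan:2 @ bit 24 → (0xd13a059c>>24)&0x3 = 0x1
opcode:17 @ bit 7 → (0xd13a059c>>7)&0x1ffff = 0x740b
mode:3 @ bit 4 → (0xd13a059c>>4)&0x7 = 0x1
addr_hi:4 @ bit 0 → (0xd13a059c>>0)&0xf = 0xc
state signed 6b, MSB=1: 52 - 64 = -12

-12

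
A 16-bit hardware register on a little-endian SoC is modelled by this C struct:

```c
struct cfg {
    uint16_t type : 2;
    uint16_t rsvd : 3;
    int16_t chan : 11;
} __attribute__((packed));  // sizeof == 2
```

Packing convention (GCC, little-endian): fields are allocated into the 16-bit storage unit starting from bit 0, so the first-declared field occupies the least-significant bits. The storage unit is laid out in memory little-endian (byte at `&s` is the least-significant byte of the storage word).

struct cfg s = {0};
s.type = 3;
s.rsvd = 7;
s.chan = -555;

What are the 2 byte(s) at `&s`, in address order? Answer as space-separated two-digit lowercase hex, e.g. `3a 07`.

type (2b) val=3 bits=0x3 at bit 0: 0x0003
rsvd (3b) val=7 bits=0x7 at bit 2: 0x001f
chan (11b) val=-555 bits=0x5d5 at bit 5: 0xbabf
word = 0xbabf → little-endian bytes:
  [0]=0xbf  [1]=0xba

bf ba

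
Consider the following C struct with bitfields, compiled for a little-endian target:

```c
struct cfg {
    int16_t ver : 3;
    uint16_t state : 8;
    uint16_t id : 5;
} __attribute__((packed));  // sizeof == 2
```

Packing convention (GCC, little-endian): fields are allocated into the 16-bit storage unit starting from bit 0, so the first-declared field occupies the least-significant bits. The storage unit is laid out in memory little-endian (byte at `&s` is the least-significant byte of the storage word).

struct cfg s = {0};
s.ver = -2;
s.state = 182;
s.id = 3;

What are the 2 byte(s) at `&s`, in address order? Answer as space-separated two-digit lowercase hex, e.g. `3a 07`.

b6 1d

[0+:3] ver=-2 & 0x7 = 0x6; word=0x0006
[3+:8] state=182 & 0xff = 0xb6; word=0x05b6
[11+:5] id=3 & 0x1f = 0x3; word=0x1db6
word = 0x1db6 → little-endian bytes:
  [0]=0xb6  [1]=0x1d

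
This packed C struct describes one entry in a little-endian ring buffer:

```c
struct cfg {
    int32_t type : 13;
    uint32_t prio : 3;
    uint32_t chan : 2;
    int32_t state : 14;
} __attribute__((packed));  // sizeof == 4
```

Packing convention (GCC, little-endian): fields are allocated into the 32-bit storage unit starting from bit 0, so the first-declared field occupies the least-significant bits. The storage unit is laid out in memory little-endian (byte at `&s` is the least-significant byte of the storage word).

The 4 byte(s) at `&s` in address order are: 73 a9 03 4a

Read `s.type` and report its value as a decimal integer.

2419

[0]=0x73 [1]=0xa9 [2]=0x03 [3]=0x4a (little-endian) → word 0x4a03a973
type:13 @ bit 0 → (0x4a03a973>>0)&0x1fff = 0x973  ←
prio:3 @ bit 13 → (0x4a03a973>>13)&0x7 = 0x5
chan:2 @ bit 16 → (0x4a03a973>>16)&0x3 = 0x3
state:14 @ bit 18 → (0x4a03a973>>18)&0x3fff = 0x1280
type signed 13b, MSB=0: value = 2419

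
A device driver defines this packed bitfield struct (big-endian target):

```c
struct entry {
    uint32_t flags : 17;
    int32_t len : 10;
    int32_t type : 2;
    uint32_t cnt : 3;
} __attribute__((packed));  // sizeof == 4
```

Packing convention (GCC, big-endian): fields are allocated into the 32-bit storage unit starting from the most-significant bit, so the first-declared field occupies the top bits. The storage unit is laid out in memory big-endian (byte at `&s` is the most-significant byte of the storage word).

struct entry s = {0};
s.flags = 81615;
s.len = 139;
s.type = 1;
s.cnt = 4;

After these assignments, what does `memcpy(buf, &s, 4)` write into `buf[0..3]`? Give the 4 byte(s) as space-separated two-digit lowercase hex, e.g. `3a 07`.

flags:17 = 81615 → 0x13ecf << 15 → word 0x9f678000
len:10 = 139 → 0x8b << 5 → word 0x9f679160
type:2 = 1 → 0x1 << 3 → word 0x9f679168
cnt:3 = 4 → 0x4 << 0 → word 0x9f67916c
word = 0x9f67916c → big-endian bytes:
  [0]=0x9f  [1]=0x67  [2]=0x91  [3]=0x6c

9f 67 91 6c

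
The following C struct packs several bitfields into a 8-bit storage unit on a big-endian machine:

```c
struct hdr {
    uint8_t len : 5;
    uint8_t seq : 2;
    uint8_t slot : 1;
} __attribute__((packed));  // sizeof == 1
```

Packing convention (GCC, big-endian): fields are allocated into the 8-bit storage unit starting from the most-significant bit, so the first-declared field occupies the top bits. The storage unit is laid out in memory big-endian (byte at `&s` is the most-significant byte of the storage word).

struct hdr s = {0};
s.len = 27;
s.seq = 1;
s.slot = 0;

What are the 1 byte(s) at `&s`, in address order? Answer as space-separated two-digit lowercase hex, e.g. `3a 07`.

[3+:5] len=27 & 0x1f = 0x1b; word=0xd8
[1+:2] seq=1 & 0x3 = 0x1; word=0xda
[0+:1] slot=0 & 0x1 = 0x0; word=0xda
word = 0xda → big-endian bytes:
  [0]=0xda

da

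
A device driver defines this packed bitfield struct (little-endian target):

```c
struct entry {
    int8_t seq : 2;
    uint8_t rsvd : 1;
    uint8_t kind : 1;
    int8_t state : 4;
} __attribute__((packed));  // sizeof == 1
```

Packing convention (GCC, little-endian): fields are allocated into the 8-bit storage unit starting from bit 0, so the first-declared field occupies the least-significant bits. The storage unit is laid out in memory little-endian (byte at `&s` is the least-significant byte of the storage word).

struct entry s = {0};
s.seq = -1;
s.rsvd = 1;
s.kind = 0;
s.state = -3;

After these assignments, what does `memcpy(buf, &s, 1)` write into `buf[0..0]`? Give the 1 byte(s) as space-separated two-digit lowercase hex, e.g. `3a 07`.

seq (2b) val=-1 bits=0x3 at bit 0: 0x03
rsvd (1b) val=1 bits=0x1 at bit 2: 0x07
kind (1b) val=0 bits=0x0 at bit 3: 0x07
state (4b) val=-3 bits=0xd at bit 4: 0xd7
word = 0xd7 → little-endian bytes:
  [0]=0xd7

d7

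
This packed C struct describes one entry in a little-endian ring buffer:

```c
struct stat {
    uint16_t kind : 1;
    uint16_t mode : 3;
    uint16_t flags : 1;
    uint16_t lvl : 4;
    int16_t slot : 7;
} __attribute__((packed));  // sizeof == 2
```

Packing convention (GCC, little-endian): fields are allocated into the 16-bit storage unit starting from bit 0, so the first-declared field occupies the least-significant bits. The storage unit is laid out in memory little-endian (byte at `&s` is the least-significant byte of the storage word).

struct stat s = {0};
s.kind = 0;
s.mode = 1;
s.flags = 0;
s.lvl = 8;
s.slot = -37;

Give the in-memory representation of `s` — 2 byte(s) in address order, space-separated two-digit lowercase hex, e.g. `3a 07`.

02 b7

kind (1b) val=0 bits=0x0 at bit 0: 0x0000
mode (3b) val=1 bits=0x1 at bit 1: 0x0002
flags (1b) val=0 bits=0x0 at bit 4: 0x0002
lvl (4b) val=8 bits=0x8 at bit 5: 0x0102
slot (7b) val=-37 bits=0x5b at bit 9: 0xb702
word = 0xb702 → little-endian bytes:
  [0]=0x02  [1]=0xb7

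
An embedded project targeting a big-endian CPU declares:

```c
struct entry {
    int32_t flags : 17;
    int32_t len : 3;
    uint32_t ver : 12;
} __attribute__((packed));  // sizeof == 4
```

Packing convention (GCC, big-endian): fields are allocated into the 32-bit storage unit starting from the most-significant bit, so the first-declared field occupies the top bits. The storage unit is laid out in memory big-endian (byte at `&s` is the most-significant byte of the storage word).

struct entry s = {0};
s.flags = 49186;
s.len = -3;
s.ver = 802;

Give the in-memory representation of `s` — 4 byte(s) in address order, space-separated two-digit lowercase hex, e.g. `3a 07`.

60 11 53 22

flags:17 = 49186 → 0xc022 << 15 → word 0x60110000
len:3 = -3 → 0x5 << 12 → word 0x60115000
ver:12 = 802 → 0x322 << 0 → word 0x60115322
word = 0x60115322 → big-endian bytes:
  [0]=0x60  [1]=0x11  [2]=0x53  [3]=0x22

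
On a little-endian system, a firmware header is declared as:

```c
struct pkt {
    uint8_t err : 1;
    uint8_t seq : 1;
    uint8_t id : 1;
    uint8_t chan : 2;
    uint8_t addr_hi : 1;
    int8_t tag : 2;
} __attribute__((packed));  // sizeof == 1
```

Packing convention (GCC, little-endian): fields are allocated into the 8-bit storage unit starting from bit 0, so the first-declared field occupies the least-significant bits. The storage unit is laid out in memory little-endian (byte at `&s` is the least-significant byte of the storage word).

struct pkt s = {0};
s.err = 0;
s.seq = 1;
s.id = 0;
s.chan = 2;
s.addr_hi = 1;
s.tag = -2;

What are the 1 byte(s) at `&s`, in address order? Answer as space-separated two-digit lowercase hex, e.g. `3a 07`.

err (1b) val=0 bits=0x0 at bit 0: 0x00
seq (1b) val=1 bits=0x1 at bit 1: 0x02
id (1b) val=0 bits=0x0 at bit 2: 0x02
chan (2b) val=2 bits=0x2 at bit 3: 0x12
addr_hi (1b) val=1 bits=0x1 at bit 5: 0x32
tag (2b) val=-2 bits=0x2 at bit 6: 0xb2
word = 0xb2 → little-endian bytes:
  [0]=0xb2

b2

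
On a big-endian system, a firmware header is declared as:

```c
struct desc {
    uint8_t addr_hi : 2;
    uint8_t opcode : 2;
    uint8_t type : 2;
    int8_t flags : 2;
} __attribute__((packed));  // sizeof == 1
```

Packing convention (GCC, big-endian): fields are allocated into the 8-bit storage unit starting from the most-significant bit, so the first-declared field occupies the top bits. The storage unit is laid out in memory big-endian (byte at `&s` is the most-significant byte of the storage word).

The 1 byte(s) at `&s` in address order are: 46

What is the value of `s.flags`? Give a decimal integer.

[0]=0x46 (big-endian) → word 0x46
addr_hi:2 @ bit 6 → (0x46>>6)&0x3 = 0x1
opcode:2 @ bit 4 → (0x46>>4)&0x3 = 0x0
type:2 @ bit 2 → (0x46>>2)&0x3 = 0x1
flags:2 @ bit 0 → (0x46>>0)&0x3 = 0x2  ←
flags signed 2b, MSB=1: 2 - 4 = -2

-2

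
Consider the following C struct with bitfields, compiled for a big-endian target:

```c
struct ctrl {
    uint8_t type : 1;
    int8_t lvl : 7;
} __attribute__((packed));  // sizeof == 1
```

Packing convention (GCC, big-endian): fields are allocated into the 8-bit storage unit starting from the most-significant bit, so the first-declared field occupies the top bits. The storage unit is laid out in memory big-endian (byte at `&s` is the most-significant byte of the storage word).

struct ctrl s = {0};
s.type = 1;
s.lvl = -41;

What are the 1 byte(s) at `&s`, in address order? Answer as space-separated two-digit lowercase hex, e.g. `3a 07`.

d7

[7+:1] type=1 & 0x1 = 0x1; word=0x80
[0+:7] lvl=-41 & 0x7f = 0x57; word=0xd7
word = 0xd7 → big-endian bytes:
  [0]=0xd7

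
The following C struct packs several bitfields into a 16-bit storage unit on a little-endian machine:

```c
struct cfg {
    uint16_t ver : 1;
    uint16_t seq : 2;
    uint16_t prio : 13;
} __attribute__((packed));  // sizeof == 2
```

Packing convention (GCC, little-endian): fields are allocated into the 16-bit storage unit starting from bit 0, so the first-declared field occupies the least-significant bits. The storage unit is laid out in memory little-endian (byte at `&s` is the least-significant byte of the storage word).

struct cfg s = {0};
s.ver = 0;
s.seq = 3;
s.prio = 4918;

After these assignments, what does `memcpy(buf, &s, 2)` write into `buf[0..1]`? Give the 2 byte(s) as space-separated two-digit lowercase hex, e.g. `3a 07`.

ver (1b) val=0 bits=0x0 at bit 0: 0x0000
seq (2b) val=3 bits=0x3 at bit 1: 0x0006
prio (13b) val=4918 bits=0x1336 at bit 3: 0x99b6
word = 0x99b6 → little-endian bytes:
  [0]=0xb6  [1]=0x99

b6 99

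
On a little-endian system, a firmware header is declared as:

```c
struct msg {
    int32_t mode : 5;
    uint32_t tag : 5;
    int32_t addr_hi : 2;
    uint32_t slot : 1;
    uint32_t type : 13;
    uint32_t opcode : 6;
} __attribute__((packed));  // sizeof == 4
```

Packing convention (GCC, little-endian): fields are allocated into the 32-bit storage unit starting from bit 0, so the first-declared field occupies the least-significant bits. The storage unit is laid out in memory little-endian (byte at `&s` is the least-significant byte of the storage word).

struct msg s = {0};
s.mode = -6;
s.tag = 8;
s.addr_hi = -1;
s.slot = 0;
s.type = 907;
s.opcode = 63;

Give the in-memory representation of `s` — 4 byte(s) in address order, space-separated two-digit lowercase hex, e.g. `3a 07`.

mode:5 = -6 → 0x1a << 0 → word 0x0000001a
tag:5 = 8 → 0x8 << 5 → word 0x0000011a
addr_hi:2 = -1 → 0x3 << 10 → word 0x00000d1a
slot:1 = 0 → 0x0 << 12 → word 0x00000d1a
type:13 = 907 → 0x38b << 13 → word 0x00716d1a
opcode:6 = 63 → 0x3f << 26 → word 0xfc716d1a
word = 0xfc716d1a → little-endian bytes:
  [0]=0x1a  [1]=0x6d  [2]=0x71  [3]=0xfc

1a 6d 71 fc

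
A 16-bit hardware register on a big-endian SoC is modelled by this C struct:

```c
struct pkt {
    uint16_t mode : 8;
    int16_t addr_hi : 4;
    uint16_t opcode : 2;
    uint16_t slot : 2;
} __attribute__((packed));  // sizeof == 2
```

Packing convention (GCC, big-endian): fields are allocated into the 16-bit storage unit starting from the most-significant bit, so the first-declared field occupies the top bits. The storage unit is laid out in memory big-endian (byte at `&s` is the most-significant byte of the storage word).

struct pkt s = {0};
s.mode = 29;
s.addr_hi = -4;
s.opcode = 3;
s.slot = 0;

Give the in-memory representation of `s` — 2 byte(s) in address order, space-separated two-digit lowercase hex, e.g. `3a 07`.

mode (8b) val=29 bits=0x1d at bit 8: 0x1d00
addr_hi (4b) val=-4 bits=0xc at bit 4: 0x1dc0
opcode (2b) val=3 bits=0x3 at bit 2: 0x1dcc
slot (2b) val=0 bits=0x0 at bit 0: 0x1dcc
word = 0x1dcc → big-endian bytes:
  [0]=0x1d  [1]=0xcc

1d cc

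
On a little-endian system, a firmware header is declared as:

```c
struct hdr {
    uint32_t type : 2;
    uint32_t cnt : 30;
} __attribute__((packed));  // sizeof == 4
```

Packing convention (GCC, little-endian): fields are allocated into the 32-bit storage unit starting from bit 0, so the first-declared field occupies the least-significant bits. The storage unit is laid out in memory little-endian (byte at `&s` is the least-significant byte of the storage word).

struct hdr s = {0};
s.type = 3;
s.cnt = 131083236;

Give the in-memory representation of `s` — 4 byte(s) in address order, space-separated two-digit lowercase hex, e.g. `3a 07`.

93 af 40 1f

type:2 = 3 → 0x3 << 0 → word 0x00000003
cnt:30 = 131083236 → 0x7d02be4 << 2 → word 0x1f40af93
word = 0x1f40af93 → little-endian bytes:
  [0]=0x93  [1]=0xaf  [2]=0x40  [3]=0x1f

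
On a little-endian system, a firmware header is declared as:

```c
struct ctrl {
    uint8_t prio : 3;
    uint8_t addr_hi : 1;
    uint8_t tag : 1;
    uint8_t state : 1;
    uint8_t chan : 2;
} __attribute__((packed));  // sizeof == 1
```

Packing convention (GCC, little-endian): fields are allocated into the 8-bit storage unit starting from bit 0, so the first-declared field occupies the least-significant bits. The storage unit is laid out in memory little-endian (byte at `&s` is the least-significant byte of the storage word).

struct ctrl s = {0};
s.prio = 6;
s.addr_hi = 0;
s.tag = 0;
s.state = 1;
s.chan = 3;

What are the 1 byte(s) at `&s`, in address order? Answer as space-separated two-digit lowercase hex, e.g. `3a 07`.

prio:3 = 6 → 0x6 << 0 → word 0x06
addr_hi:1 = 0 → 0x0 << 3 → word 0x06
tag:1 = 0 → 0x0 << 4 → word 0x06
state:1 = 1 → 0x1 << 5 → word 0x26
chan:2 = 3 → 0x3 << 6 → word 0xe6
word = 0xe6 → little-endian bytes:
  [0]=0xe6

e6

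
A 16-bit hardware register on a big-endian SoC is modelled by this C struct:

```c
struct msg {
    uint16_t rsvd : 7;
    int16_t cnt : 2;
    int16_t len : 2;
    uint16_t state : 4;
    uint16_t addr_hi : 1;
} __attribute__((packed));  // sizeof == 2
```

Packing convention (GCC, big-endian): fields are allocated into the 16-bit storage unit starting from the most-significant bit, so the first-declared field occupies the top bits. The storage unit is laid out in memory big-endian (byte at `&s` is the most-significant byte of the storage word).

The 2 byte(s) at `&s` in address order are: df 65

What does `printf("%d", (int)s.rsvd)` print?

111

[0]=0xdf [1]=0x65 (big-endian) → word 0xdf65
rsvd:7 @ bit 9 → (0xdf65>>9)&0x7f = 0x6f  ←
cnt:2 @ bit 7 → (0xdf65>>7)&0x3 = 0x2
len:2 @ bit 5 → (0xdf65>>5)&0x3 = 0x3
state:4 @ bit 1 → (0xdf65>>1)&0xf = 0x2
addr_hi:1 @ bit 0 → (0xdf65>>0)&0x1 = 0x1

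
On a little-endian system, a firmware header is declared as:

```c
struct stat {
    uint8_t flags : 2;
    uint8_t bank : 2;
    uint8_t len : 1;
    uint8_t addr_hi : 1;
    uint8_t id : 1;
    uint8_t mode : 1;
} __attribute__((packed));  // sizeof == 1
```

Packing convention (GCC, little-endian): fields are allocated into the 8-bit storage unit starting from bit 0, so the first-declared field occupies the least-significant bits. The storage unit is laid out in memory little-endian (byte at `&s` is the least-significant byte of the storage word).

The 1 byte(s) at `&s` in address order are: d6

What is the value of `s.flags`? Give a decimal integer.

2

[0]=0xd6 (little-endian) → word 0xd6
flags:2 @ bit 0 → (0xd6>>0)&0x3 = 0x2  ←
bank:2 @ bit 2 → (0xd6>>2)&0x3 = 0x1
len:1 @ bit 4 → (0xd6>>4)&0x1 = 0x1
addr_hi:1 @ bit 5 → (0xd6>>5)&0x1 = 0x0
id:1 @ bit 6 → (0xd6>>6)&0x1 = 0x1
mode:1 @ bit 7 → (0xd6>>7)&0x1 = 0x1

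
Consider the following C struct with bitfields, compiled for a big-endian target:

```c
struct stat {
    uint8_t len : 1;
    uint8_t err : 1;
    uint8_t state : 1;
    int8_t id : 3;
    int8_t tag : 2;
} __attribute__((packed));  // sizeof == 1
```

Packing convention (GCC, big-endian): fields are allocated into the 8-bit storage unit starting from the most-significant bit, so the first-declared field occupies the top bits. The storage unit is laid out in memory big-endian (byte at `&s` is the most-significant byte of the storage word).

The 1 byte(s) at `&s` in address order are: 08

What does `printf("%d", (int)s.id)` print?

2

[0]=0x08 (big-endian) → word 0x08
len [7+:1] = (word>>7) & 0x1 = 0
err [6+:1] = (word>>6) & 0x1 = 0
state [5+:1] = (word>>5) & 0x1 = 0
id [2+:3] = (word>>2) & 0x7 = 2  ←
tag [0+:2] = (word>>0) & 0x3 = 0
id signed 3b, MSB=0: value = 2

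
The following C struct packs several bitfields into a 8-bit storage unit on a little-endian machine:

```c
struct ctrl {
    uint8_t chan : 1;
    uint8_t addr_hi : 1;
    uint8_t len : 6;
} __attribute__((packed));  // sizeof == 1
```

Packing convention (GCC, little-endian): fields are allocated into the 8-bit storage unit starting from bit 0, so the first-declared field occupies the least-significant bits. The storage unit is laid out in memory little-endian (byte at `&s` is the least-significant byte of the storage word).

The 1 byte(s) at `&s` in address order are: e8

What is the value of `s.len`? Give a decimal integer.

[0]=0xe8 (little-endian) → word 0xe8
chan [0+:1] = (word>>0) & 0x1 = 0
addr_hi [1+:1] = (word>>1) & 0x1 = 0
len [2+:6] = (word>>2) & 0x3f = 58  ←

58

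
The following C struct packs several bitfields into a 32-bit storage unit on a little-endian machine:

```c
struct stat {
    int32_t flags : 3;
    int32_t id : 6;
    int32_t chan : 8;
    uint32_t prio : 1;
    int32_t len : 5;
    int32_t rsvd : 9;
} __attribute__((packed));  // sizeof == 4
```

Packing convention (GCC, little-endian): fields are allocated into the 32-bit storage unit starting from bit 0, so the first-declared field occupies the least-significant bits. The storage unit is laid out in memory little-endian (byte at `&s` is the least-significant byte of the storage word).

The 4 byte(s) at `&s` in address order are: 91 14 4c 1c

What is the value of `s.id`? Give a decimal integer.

[0]=0x91 [1]=0x14 [2]=0x4c [3]=0x1c (little-endian) → word 0x1c4c1491
flags:3 @ bit 0 → (0x1c4c1491>>0)&0x7 = 0x1
id:6 @ bit 3 → (0x1c4c1491>>3)&0x3f = 0x12  ←
chan:8 @ bit 9 → (0x1c4c1491>>9)&0xff = 0xa
prio:1 @ bit 17 → (0x1c4c1491>>17)&0x1 = 0x0
len:5 @ bit 18 → (0x1c4c1491>>18)&0x1f = 0x13
rsvd:9 @ bit 23 → (0x1c4c1491>>23)&0x1ff = 0x38
id signed 6b, MSB=0: value = 18

18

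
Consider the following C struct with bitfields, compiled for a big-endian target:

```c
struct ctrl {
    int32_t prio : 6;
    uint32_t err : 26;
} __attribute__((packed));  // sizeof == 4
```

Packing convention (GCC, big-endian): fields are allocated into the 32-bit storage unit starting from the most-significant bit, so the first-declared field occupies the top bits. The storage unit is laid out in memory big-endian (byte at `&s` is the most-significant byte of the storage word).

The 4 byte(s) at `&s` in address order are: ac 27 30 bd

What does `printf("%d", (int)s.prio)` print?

[0]=0xac [1]=0x27 [2]=0x30 [3]=0xbd (big-endian) → word 0xac2730bd
prio:6 @ bit 26 → (0xac2730bd>>26)&0x3f = 0x2b  ←
err:26 @ bit 0 → (0xac2730bd>>0)&0x3ffffff = 0x2730bd
prio signed 6b, MSB=1: 43 - 64 = -21

-21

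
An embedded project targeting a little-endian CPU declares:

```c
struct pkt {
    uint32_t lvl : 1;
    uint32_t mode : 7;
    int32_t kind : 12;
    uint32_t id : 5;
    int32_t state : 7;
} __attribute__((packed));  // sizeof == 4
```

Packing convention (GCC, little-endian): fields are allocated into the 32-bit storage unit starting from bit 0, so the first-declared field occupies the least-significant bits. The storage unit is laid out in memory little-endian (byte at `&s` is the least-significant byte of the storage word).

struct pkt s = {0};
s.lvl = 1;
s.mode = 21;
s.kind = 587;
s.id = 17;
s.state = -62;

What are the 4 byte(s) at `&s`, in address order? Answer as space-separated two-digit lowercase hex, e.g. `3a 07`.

2b 4b 12 85

lvl (1b) val=1 bits=0x1 at bit 0: 0x00000001
mode (7b) val=21 bits=0x15 at bit 1: 0x0000002b
kind (12b) val=587 bits=0x24b at bit 8: 0x00024b2b
id (5b) val=17 bits=0x11 at bit 20: 0x01124b2b
state (7b) val=-62 bits=0x42 at bit 25: 0x85124b2b
word = 0x85124b2b → little-endian bytes:
  [0]=0x2b  [1]=0x4b  [2]=0x12  [3]=0x85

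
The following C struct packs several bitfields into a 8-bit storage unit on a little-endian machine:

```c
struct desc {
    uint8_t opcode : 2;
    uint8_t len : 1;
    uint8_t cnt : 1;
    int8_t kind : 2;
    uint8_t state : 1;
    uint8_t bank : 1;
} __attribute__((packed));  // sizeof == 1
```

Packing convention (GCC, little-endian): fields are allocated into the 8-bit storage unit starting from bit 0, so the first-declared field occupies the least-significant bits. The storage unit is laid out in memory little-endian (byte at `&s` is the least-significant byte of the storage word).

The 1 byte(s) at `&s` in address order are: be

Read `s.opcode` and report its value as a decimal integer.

2

[0]=0xbe (little-endian) → word 0xbe
opcode [0+:2] = (word>>0) & 0x3 = 2  ←
len [2+:1] = (word>>2) & 0x1 = 1
cnt [3+:1] = (word>>3) & 0x1 = 1
kind [4+:2] = (word>>4) & 0x3 = 3
state [6+:1] = (word>>6) & 0x1 = 0
bank [7+:1] = (word>>7) & 0x1 = 1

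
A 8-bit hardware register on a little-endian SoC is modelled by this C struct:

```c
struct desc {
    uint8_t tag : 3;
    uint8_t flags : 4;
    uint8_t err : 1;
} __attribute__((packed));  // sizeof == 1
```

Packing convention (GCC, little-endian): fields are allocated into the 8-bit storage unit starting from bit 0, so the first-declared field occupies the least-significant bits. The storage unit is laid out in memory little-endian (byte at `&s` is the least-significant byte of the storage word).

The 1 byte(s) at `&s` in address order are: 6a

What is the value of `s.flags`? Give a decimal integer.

[0]=0x6a (little-endian) → word 0x6a
tag:3 @ bit 0 → (0x6a>>0)&0x7 = 0x2
flags:4 @ bit 3 → (0x6a>>3)&0xf = 0xd  ←
err:1 @ bit 7 → (0x6a>>7)&0x1 = 0x0

13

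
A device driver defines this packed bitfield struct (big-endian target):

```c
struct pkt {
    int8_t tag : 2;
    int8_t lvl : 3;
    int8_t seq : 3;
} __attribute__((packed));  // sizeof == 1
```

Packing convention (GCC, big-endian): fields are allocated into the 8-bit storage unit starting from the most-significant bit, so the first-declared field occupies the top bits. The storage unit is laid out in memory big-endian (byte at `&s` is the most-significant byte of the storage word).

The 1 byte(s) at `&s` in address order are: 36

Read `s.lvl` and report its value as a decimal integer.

[0]=0x36 (big-endian) → word 0x36
tag [6+:2] = (word>>6) & 0x3 = 0
lvl [3+:3] = (word>>3) & 0x7 = 6  ←
seq [0+:3] = (word>>0) & 0x7 = 6
lvl signed 3b, MSB=1: 6 - 8 = -2

-2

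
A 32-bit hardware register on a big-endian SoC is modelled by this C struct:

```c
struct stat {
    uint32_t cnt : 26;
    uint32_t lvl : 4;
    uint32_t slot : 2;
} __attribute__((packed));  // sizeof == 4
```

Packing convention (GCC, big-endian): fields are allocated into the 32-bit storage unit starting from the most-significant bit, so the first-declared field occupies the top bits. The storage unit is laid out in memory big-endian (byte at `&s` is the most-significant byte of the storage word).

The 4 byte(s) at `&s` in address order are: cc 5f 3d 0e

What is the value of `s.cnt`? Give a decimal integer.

53574900

[0]=0xcc [1]=0x5f [2]=0x3d [3]=0x0e (big-endian) → word 0xcc5f3d0e
cnt:26 @ bit 6 → (0xcc5f3d0e>>6)&0x3ffffff = 0x3317cf4  ←
lvl:4 @ bit 2 → (0xcc5f3d0e>>2)&0xf = 0x3
slot:2 @ bit 0 → (0xcc5f3d0e>>0)&0x3 = 0x2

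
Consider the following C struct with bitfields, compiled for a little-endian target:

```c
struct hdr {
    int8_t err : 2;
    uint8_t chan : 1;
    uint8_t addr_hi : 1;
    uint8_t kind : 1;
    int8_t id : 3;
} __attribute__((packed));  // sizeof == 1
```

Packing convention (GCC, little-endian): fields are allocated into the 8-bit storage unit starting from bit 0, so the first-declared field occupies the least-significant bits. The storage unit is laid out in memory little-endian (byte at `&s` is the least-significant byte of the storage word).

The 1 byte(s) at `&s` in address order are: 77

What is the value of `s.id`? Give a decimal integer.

[0]=0x77 (little-endian) → word 0x77
err:2 @ bit 0 → (0x77>>0)&0x3 = 0x3
chan:1 @ bit 2 → (0x77>>2)&0x1 = 0x1
addr_hi:1 @ bit 3 → (0x77>>3)&0x1 = 0x0
kind:1 @ bit 4 → (0x77>>4)&0x1 = 0x1
id:3 @ bit 5 → (0x77>>5)&0x7 = 0x3  ←
id signed 3b, MSB=0: value = 3

3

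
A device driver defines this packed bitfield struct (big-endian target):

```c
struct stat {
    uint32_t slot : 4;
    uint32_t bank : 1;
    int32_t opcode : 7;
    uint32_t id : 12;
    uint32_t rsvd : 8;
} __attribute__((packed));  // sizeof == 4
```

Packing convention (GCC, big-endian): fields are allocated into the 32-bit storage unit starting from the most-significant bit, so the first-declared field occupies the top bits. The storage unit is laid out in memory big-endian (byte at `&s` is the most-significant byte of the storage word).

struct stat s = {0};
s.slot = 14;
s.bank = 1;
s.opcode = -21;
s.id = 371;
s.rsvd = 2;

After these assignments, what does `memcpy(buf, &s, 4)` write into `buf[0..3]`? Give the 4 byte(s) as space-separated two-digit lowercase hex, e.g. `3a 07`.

[28+:4] slot=14 & 0xf = 0xe; word=0xe0000000
[27+:1] bank=1 & 0x1 = 0x1; word=0xe8000000
[20+:7] opcode=-21 & 0x7f = 0x6b; word=0xeeb00000
[8+:12] id=371 & 0xfff = 0x173; word=0xeeb17300
[0+:8] rsvd=2 & 0xff = 0x2; word=0xeeb17302
word = 0xeeb17302 → big-endian bytes:
  [0]=0xee  [1]=0xb1  [2]=0x73  [3]=0x02

ee b1 73 02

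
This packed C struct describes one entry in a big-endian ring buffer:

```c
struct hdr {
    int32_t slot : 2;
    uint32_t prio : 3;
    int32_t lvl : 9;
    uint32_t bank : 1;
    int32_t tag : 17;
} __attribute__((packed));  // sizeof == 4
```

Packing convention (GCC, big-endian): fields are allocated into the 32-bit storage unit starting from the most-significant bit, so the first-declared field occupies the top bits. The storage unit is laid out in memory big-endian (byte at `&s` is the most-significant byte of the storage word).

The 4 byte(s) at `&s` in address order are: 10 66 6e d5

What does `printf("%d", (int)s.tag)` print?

28373

[0]=0x10 [1]=0x66 [2]=0x6e [3]=0xd5 (big-endian) → word 0x10666ed5
slot [30+:2] = (word>>30) & 0x3 = 0
prio [27+:3] = (word>>27) & 0x7 = 2
lvl [18+:9] = (word>>18) & 0x1ff = 25
bank [17+:1] = (word>>17) & 0x1 = 1
tag [0+:17] = (word>>0) & 0x1ffff = 28373  ←
tag signed 17b, MSB=0: value = 28373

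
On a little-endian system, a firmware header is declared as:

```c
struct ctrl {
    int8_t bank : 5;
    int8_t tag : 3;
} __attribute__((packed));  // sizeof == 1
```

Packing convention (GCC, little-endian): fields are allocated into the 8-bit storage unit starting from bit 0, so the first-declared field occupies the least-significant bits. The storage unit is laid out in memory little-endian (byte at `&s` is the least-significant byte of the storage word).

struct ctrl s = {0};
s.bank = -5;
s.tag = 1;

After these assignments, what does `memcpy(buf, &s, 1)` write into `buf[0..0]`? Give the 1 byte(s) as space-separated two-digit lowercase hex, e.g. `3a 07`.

bank:5 = -5 → 0x1b << 0 → word 0x1b
tag:3 = 1 → 0x1 << 5 → word 0x3b
word = 0x3b → little-endian bytes:
  [0]=0x3b

3b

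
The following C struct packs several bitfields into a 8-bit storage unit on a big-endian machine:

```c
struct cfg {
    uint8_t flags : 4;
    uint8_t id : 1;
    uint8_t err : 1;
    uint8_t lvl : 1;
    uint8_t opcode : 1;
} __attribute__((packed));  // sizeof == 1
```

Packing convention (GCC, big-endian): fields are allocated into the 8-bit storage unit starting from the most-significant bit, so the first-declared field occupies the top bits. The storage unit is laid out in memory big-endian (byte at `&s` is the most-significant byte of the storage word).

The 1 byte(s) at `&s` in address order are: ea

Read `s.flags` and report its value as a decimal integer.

[0]=0xea (big-endian) → word 0xea
flags [4+:4] = (word>>4) & 0xf = 14  ←
id [3+:1] = (word>>3) & 0x1 = 1
err [2+:1] = (word>>2) & 0x1 = 0
lvl [1+:1] = (word>>1) & 0x1 = 1
opcode [0+:1] = (word>>0) & 0x1 = 0

14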